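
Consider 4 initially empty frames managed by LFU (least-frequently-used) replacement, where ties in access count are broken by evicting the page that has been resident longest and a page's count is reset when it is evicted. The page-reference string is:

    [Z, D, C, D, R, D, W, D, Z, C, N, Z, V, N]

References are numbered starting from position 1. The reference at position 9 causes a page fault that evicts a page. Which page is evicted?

C

pos 1: Z → miss, frames {Z}
pos 2: D → miss, frames {Z,D}
pos 3: C → miss, frames {Z,D,C}
pos 4: D → hit
pos 5: R → miss, frames {Z,D,C,R}
pos 6: D → hit
pos 7: W → miss, evict Z, frames {D,C,R,W}
pos 8: D → hit
pos 9: Z → miss, evict C, frames {D,R,W,Z}
At position 9, page C is evicted.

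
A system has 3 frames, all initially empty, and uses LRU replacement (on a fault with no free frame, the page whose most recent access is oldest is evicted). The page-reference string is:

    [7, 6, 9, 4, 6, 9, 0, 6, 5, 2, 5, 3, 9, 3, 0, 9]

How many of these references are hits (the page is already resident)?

6

7 → fault, frames [7]
6 → fault, frames [7, 6]
9 → fault, frames [7, 6, 9]
4 → fault, evict 7, frames [6, 9, 4]
6 → hit
9 → hit
0 → fault, evict 4, frames [6, 9, 0]
6 → hit
5 → fault, evict 9, frames [0, 6, 5]
2 → fault, evict 0, frames [6, 5, 2]
5 → hit
3 → fault, evict 6, frames [2, 5, 3]
9 → fault, evict 2, frames [5, 3, 9]
3 → hit
0 → fault, evict 5, frames [9, 3, 0]
9 → hit
Hits: 6.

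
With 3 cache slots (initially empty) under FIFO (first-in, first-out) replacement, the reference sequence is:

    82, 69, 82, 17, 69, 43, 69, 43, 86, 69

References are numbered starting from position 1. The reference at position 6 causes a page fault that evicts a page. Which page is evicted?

82

pos 1: 82: fault, frames [82]
pos 2: 69: fault, frames [82, 69]
pos 3: 82: hit
pos 4: 17: fault, frames [82, 69, 17]
pos 5: 69: hit
pos 6: 43: fault, evict 82, frames [69, 17, 43]
At position 6, page 82 is evicted.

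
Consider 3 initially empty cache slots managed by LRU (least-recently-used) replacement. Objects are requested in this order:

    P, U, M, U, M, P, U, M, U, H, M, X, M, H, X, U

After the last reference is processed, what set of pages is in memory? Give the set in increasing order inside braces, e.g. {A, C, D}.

P → fault, frames [P]
U → fault, frames [P, U]
M → fault, frames [P, U, M]
U → hit
M → hit
P → hit
U → hit
M → hit
U → hit
H → fault, evict P, frames [M, U, H]
M → hit
X → fault, evict U, frames [H, M, X]
M → hit
H → hit
X → hit
U → fault, evict M, frames [H, X, U]

{H, U, X}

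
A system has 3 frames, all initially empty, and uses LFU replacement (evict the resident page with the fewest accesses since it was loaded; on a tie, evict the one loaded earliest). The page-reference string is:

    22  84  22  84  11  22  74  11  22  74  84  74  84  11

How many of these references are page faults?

7

22 -> miss, frames {22}
84 -> miss, frames {22,84}
22 -> hit
84 -> hit
11 -> miss, frames {22,84,11}
22 -> hit
74 -> miss, evict 11, frames {22,84,74}
11 -> miss, evict 74, frames {22,84,11}
22 -> hit
74 -> miss, evict 11, frames {22,84,74}
84 -> hit
74 -> hit
84 -> hit
11 -> miss, evict 74, frames {22,84,11}
Page faults: 7.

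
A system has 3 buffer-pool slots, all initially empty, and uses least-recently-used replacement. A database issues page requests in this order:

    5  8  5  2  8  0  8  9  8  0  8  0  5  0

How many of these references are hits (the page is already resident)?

5 → miss, frames [5]
8 → miss, frames [5, 8]
5 → hit
2 → miss, frames [8, 5, 2]
8 → hit
0 → miss, evict 5, frames [2, 8, 0]
8 → hit
9 → miss, evict 2, frames [0, 8, 9]
8 → hit
0 → hit
8 → hit
0 → hit
5 → miss, evict 9, frames [8, 0, 5]
0 → hit
Hits: 8.

8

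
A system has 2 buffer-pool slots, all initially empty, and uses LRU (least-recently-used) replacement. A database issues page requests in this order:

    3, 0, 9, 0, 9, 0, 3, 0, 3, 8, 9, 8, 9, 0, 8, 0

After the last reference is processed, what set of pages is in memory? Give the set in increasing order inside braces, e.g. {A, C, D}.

{0, 8}

3 -> fault, frames {3}
0 -> fault, frames {3,0}
9 -> fault, evict 3, frames {0,9}
0 -> hit
9 -> hit
0 -> hit
3 -> fault, evict 9, frames {0,3}
0 -> hit
3 -> hit
8 -> fault, evict 0, frames {3,8}
9 -> fault, evict 3, frames {8,9}
8 -> hit
9 -> hit
0 -> fault, evict 8, frames {9,0}
8 -> fault, evict 9, frames {0,8}
0 -> hit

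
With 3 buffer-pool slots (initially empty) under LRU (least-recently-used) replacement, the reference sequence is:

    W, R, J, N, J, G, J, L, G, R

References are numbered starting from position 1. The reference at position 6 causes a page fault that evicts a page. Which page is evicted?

R

pos 1: W: fault, frames {W}
pos 2: R: fault, frames {W,R}
pos 3: J: fault, frames {W,R,J}
pos 4: N: fault, evict W, frames {R,J,N}
pos 5: J: hit
pos 6: G: fault, evict R, frames {N,J,G}
At position 6, page R is evicted.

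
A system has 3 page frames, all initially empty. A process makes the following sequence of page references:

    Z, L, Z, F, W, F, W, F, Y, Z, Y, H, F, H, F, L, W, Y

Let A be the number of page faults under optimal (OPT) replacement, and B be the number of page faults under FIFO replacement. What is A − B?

-3

Under OPT: F F . F F . . . F . . F . . . F F . → 8 faults.
Under FIFO: F F . F F . . . F F . F F . . F F F → 11 faults.
A − B = 8 − 11 = -3.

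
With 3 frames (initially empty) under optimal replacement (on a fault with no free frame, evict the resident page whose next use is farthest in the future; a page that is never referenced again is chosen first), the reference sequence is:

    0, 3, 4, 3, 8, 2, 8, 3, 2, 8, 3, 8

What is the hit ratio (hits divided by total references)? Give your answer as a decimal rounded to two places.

0 -> miss, frames [0]
3 -> miss, frames [0, 3]
4 -> miss, frames [0, 3, 4]
3 -> hit
8 -> miss, evict 4, frames [0, 3, 8]
2 -> miss, evict 0, frames [3, 8, 2]
8 -> hit
3 -> hit
2 -> hit
8 -> hit
3 -> hit
8 -> hit
Hits: 7 of 12 references → 7/12 = 0.5833.

0.58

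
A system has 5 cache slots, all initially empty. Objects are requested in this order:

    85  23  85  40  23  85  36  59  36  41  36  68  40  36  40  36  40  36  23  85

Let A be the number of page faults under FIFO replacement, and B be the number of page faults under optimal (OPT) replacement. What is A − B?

2

Under FIFO: F F . F . . F F . F . F . . . . . . F F → 9 faults.
Under OPT: F F . F . . F F . F . F . . . . . . . . → 7 faults.
A − B = 9 − 7 = 2.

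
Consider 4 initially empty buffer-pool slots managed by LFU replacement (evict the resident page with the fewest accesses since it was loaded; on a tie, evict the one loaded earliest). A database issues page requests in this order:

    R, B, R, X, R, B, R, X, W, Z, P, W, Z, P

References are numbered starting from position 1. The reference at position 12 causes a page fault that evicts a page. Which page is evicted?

pos 1: R -> fault, frames {R}
pos 2: B -> fault, frames {R,B}
pos 3: R -> hit
pos 4: X -> fault, frames {R,B,X}
pos 5: R -> hit
pos 6: B -> hit
pos 7: R -> hit
pos 8: X -> hit
pos 9: W -> fault, frames {R,B,X,W}
pos 10: Z -> fault, evict W, frames {R,B,X,Z}
pos 11: P -> fault, evict Z, frames {R,B,X,P}
pos 12: W -> fault, evict P, frames {R,B,X,W}
At position 12, page P is evicted.

P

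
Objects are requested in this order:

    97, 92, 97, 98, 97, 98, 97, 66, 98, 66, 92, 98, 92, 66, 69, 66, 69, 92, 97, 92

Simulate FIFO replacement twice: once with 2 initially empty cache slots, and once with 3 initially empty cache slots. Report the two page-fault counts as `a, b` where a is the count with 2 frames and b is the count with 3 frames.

2 frames: F F . F F . . F F . F . . F F . . F F . → 11 faults.
3 frames: F F . F . . . F . . . . . . F . . F F . → 7 faults.
7 < 11: adding a frame reduced faults, as is typical.

11, 7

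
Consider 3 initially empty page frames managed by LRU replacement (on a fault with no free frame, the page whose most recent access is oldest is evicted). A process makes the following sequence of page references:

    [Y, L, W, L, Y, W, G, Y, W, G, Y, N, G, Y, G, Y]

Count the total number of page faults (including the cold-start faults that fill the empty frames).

5

Y → fault, frames [Y]
L → fault, frames [Y, L]
W → fault, frames [Y, L, W]
L → hit
Y → hit
W → hit
G → fault, evict L, frames [Y, W, G]
Y → hit
W → hit
G → hit
Y → hit
N → fault, evict W, frames [G, Y, N]
G → hit
Y → hit
G → hit
Y → hit
Page faults: 5.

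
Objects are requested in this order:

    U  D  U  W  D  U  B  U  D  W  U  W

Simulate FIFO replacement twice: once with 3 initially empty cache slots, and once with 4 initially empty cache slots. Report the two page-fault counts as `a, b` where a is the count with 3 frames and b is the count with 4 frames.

3 frames: F F . F . . F F F F . . → 7 faults.
4 frames: F F . F . . F . . . . . → 4 faults.
4 < 7: adding a frame reduced faults, as is typical.

7, 4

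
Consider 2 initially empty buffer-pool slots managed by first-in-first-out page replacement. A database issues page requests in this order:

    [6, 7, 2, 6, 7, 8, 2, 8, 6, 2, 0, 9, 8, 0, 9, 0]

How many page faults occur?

13

6 → fault, frames {6}
7 → fault, frames {6,7}
2 → fault, evict 6, frames {7,2}
6 → fault, evict 7, frames {2,6}
7 → fault, evict 2, frames {6,7}
8 → fault, evict 6, frames {7,8}
2 → fault, evict 7, frames {8,2}
8 → hit
6 → fault, evict 8, frames {2,6}
2 → hit
0 → fault, evict 2, frames {6,0}
9 → fault, evict 6, frames {0,9}
8 → fault, evict 0, frames {9,8}
0 → fault, evict 9, frames {8,0}
9 → fault, evict 8, frames {0,9}
0 → hit
Page faults: 13.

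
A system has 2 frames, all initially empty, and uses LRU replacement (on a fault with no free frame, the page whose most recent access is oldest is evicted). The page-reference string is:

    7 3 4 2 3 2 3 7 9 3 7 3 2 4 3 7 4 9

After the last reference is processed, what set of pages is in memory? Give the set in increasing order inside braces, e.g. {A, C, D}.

7 -> miss, frames [7]
3 -> miss, frames [7, 3]
4 -> miss, evict 7, frames [3, 4]
2 -> miss, evict 3, frames [4, 2]
3 -> miss, evict 4, frames [2, 3]
2 -> hit
3 -> hit
7 -> miss, evict 2, frames [3, 7]
9 -> miss, evict 3, frames [7, 9]
3 -> miss, evict 7, frames [9, 3]
7 -> miss, evict 9, frames [3, 7]
3 -> hit
2 -> miss, evict 7, frames [3, 2]
4 -> miss, evict 3, frames [2, 4]
3 -> miss, evict 2, frames [4, 3]
7 -> miss, evict 4, frames [3, 7]
4 -> miss, evict 3, frames [7, 4]
9 -> miss, evict 7, frames [4, 9]

{4, 9}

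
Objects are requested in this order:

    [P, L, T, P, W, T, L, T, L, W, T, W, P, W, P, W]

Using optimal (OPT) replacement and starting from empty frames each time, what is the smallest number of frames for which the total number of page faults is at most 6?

f=1: 16 faults
f=2: 7 faults
f=3: 5 faults
f=4: 4 faults
Smallest f with faults ≤ 6 is 3.

3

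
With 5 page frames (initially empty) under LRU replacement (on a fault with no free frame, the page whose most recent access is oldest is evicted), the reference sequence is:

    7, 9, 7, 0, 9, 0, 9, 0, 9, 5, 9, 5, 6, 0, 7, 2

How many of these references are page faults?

7: fault, frames (7)
9: fault, frames (7 9)
7: hit
0: fault, frames (9 7 0)
9: hit
0: hit
9: hit
0: hit
9: hit
5: fault, frames (7 0 9 5)
9: hit
5: hit
6: fault, frames (7 0 9 5 6)
0: hit
7: hit
2: fault, evict 9, frames (5 6 0 7 2)
Page faults: 6.

6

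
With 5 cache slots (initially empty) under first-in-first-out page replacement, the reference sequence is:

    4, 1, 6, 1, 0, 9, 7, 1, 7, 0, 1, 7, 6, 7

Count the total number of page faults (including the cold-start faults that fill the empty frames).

6

4 -> miss, frames [4]
1 -> miss, frames [4, 1]
6 -> miss, frames [4, 1, 6]
1 -> hit
0 -> miss, frames [4, 1, 6, 0]
9 -> miss, frames [4, 1, 6, 0, 9]
7 -> miss, evict 4, frames [1, 6, 0, 9, 7]
1 -> hit
7 -> hit
0 -> hit
1 -> hit
7 -> hit
6 -> hit
7 -> hit
Page faults: 6.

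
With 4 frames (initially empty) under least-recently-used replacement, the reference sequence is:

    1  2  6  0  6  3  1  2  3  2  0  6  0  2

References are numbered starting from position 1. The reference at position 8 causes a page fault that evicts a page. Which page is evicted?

0

pos 1: 1 → miss, frames {1}
pos 2: 2 → miss, frames {1,2}
pos 3: 6 → miss, frames {1,2,6}
pos 4: 0 → miss, frames {1,2,6,0}
pos 5: 6 → hit
pos 6: 3 → miss, evict 1, frames {2,0,6,3}
pos 7: 1 → miss, evict 2, frames {0,6,3,1}
pos 8: 2 → miss, evict 0, frames {6,3,1,2}
At position 8, page 0 is evicted.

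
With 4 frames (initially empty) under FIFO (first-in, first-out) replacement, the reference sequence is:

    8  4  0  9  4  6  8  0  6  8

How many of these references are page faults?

6

8: miss, frames {8}
4: miss, frames {8,4}
0: miss, frames {8,4,0}
9: miss, frames {8,4,0,9}
4: hit
6: miss, evict 8, frames {4,0,9,6}
8: miss, evict 4, frames {0,9,6,8}
0: hit
6: hit
8: hit
Page faults: 6.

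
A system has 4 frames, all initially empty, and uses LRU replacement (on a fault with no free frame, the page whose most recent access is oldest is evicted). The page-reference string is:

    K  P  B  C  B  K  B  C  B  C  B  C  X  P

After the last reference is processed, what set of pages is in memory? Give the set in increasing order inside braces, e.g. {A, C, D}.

K -> miss, frames {K}
P -> miss, frames {K,P}
B -> miss, frames {K,P,B}
C -> miss, frames {K,P,B,C}
B -> hit
K -> hit
B -> hit
C -> hit
B -> hit
C -> hit
B -> hit
C -> hit
X -> miss, evict P, frames {K,B,C,X}
P -> miss, evict K, frames {B,C,X,P}

{B, C, P, X}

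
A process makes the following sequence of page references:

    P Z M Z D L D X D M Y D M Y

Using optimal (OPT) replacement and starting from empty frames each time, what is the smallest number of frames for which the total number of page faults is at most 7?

3

f=1: 14 faults
f=2: 9 faults
f=3: 7 faults
f=4: 7 faults
f=5: 7 faults
f=6: 7 faults
f=7: 7 faults
Smallest f with faults ≤ 7 is 3.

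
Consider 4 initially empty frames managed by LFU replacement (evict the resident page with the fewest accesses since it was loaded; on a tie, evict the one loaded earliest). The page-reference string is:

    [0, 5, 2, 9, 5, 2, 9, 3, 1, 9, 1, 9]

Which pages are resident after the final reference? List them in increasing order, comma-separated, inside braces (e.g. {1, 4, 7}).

0 -> miss, frames {0}
5 -> miss, frames {0,5}
2 -> miss, frames {0,5,2}
9 -> miss, frames {0,5,2,9}
5 -> hit
2 -> hit
9 -> hit
3 -> miss, evict 0, frames {5,2,9,3}
1 -> miss, evict 3, frames {5,2,9,1}
9 -> hit
1 -> hit
9 -> hit

{1, 2, 5, 9}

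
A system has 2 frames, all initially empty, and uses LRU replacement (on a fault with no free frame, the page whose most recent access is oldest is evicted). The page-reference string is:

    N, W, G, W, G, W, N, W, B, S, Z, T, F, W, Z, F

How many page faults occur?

12

N: miss, frames (N)
W: miss, frames (N W)
G: miss, evict N, frames (W G)
W: hit
G: hit
W: hit
N: miss, evict G, frames (W N)
W: hit
B: miss, evict N, frames (W B)
S: miss, evict W, frames (B S)
Z: miss, evict B, frames (S Z)
T: miss, evict S, frames (Z T)
F: miss, evict Z, frames (T F)
W: miss, evict T, frames (F W)
Z: miss, evict F, frames (W Z)
F: miss, evict W, frames (Z F)
Page faults: 12.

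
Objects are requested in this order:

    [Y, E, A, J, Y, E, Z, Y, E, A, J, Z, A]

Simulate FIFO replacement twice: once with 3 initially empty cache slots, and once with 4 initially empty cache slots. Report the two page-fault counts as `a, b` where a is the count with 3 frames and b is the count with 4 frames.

3 frames: F F F F F F F . . F F . . → 9 faults.
4 frames: F F F F . . F F F F F F . → 10 faults.
10 > 9: adding a frame increased faults — Belady's anomaly.

9, 10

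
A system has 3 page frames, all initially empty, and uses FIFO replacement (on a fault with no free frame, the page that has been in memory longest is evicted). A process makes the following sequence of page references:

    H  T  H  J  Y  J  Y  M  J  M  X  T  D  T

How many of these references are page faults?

8

H -> miss, frames (H)
T -> miss, frames (H T)
H -> hit
J -> miss, frames (H T J)
Y -> miss, evict H, frames (T J Y)
J -> hit
Y -> hit
M -> miss, evict T, frames (J Y M)
J -> hit
M -> hit
X -> miss, evict J, frames (Y M X)
T -> miss, evict Y, frames (M X T)
D -> miss, evict M, frames (X T D)
T -> hit
Page faults: 8.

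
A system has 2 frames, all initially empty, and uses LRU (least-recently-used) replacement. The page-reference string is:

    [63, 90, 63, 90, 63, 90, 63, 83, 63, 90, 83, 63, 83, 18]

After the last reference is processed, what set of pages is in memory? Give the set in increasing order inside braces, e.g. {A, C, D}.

63 -> miss, frames [63]
90 -> miss, frames [63, 90]
63 -> hit
90 -> hit
63 -> hit
90 -> hit
63 -> hit
83 -> miss, evict 90, frames [63, 83]
63 -> hit
90 -> miss, evict 83, frames [63, 90]
83 -> miss, evict 63, frames [90, 83]
63 -> miss, evict 90, frames [83, 63]
83 -> hit
18 -> miss, evict 63, frames [83, 18]

{18, 83}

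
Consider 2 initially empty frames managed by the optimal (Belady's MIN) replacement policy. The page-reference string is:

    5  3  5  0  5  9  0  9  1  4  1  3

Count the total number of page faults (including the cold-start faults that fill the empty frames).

7

5: miss, frames {5}
3: miss, frames {5,3}
5: hit
0: miss, evict 3, frames {5,0}
5: hit
9: miss, evict 5, frames {0,9}
0: hit
9: hit
1: miss, evict 9, frames {0,1}
4: miss, evict 0, frames {1,4}
1: hit
3: miss, evict 4, frames {1,3}
Page faults: 7.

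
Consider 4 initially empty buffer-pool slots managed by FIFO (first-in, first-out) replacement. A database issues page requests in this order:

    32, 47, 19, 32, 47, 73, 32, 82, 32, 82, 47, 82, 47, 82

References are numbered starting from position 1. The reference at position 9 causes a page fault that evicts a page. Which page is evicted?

47

pos 1: 32 → fault, frames (32)
pos 2: 47 → fault, frames (32 47)
pos 3: 19 → fault, frames (32 47 19)
pos 4: 32 → hit
pos 5: 47 → hit
pos 6: 73 → fault, frames (32 47 19 73)
pos 7: 32 → hit
pos 8: 82 → fault, evict 32, frames (47 19 73 82)
pos 9: 32 → fault, evict 47, frames (19 73 82 32)
At position 9, page 47 is evicted.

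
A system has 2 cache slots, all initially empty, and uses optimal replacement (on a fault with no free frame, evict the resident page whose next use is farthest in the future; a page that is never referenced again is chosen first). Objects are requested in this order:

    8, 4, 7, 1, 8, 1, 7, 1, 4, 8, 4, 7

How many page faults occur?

8 → fault, frames {8}
4 → fault, frames {8,4}
7 → fault, evict 4, frames {8,7}
1 → fault, evict 7, frames {8,1}
8 → hit
1 → hit
7 → fault, evict 8, frames {1,7}
1 → hit
4 → fault, evict 1, frames {7,4}
8 → fault, evict 7, frames {4,8}
4 → hit
7 → fault, evict 8, frames {4,7}
Page faults: 8.

8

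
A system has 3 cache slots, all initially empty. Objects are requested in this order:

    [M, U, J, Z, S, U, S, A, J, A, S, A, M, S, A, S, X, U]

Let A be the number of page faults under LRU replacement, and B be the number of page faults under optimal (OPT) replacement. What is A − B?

Under LRU: F F F F F F . F F . . . F . . . F F → 11 faults.
Under OPT: F F F F F . . F . . . . F . . . F F → 9 faults.
A − B = 11 − 9 = 2.

2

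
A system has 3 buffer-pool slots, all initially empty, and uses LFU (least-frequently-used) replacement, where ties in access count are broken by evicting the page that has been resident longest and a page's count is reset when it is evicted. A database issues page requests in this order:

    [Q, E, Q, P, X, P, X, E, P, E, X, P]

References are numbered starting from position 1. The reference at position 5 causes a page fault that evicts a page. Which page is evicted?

E

pos 1: Q: fault, frames (Q)
pos 2: E: fault, frames (Q E)
pos 3: Q: hit
pos 4: P: fault, frames (Q E P)
pos 5: X: fault, evict E, frames (Q P X)
At position 5, page E is evicted.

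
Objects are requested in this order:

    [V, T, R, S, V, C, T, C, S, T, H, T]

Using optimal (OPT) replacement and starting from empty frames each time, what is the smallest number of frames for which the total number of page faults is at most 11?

f=1: 12 faults
f=2: 8 faults
f=3: 6 faults
f=4: 6 faults
f=5: 6 faults
f=6: 6 faults
Smallest f with faults ≤ 11 is 2.

2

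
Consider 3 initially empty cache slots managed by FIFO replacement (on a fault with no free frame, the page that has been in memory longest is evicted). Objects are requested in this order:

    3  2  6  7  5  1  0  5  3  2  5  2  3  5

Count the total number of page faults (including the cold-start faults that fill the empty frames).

3 -> miss, frames {3}
2 -> miss, frames {3,2}
6 -> miss, frames {3,2,6}
7 -> miss, evict 3, frames {2,6,7}
5 -> miss, evict 2, frames {6,7,5}
1 -> miss, evict 6, frames {7,5,1}
0 -> miss, evict 7, frames {5,1,0}
5 -> hit
3 -> miss, evict 5, frames {1,0,3}
2 -> miss, evict 1, frames {0,3,2}
5 -> miss, evict 0, frames {3,2,5}
2 -> hit
3 -> hit
5 -> hit
Page faults: 10.

10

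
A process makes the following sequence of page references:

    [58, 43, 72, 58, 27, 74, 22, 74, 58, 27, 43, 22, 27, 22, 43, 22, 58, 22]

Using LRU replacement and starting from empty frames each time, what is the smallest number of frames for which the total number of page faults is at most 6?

f=1: 18 faults
f=2: 14 faults
f=3: 11 faults
f=4: 8 faults
f=5: 7 faults
f=6: 6 faults
Smallest f with faults ≤ 6 is 6.

6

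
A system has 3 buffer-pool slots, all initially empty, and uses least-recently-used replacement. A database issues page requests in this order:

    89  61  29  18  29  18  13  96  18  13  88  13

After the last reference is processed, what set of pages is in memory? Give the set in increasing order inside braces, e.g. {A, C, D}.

{13, 18, 88}

89: miss, frames [89]
61: miss, frames [89, 61]
29: miss, frames [89, 61, 29]
18: miss, evict 89, frames [61, 29, 18]
29: hit
18: hit
13: miss, evict 61, frames [29, 18, 13]
96: miss, evict 29, frames [18, 13, 96]
18: hit
13: hit
88: miss, evict 96, frames [18, 13, 88]
13: hit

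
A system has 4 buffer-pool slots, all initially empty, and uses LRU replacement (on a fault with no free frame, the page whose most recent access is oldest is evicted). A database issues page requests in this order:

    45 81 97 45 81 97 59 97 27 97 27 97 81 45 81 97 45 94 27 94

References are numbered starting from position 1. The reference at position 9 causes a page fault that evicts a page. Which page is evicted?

45

pos 1: 45: fault, frames {45}
pos 2: 81: fault, frames {45,81}
pos 3: 97: fault, frames {45,81,97}
pos 4: 45: hit
pos 5: 81: hit
pos 6: 97: hit
pos 7: 59: fault, frames {45,81,97,59}
pos 8: 97: hit
pos 9: 27: fault, evict 45, frames {81,59,97,27}
At position 9, page 45 is evicted.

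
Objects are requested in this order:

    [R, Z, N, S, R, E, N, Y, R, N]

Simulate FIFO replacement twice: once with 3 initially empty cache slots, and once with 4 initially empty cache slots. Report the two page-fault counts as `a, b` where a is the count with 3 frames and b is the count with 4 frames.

3 frames: F F F F F F F F F . → 9 faults.
4 frames: F F F F . F . F F F → 8 faults.
8 < 9: adding a frame reduced faults, as is typical.

9, 8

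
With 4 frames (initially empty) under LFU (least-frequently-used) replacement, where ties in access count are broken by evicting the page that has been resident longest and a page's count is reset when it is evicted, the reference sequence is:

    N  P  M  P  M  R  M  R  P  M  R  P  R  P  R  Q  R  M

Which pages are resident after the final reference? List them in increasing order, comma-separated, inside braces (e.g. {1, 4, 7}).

N → miss, frames {N}
P → miss, frames {N,P}
M → miss, frames {N,P,M}
P → hit
M → hit
R → miss, frames {N,P,M,R}
M → hit
R → hit
P → hit
M → hit
R → hit
P → hit
R → hit
P → hit
R → hit
Q → miss, evict N, frames {P,M,R,Q}
R → hit
M → hit

{M, P, Q, R}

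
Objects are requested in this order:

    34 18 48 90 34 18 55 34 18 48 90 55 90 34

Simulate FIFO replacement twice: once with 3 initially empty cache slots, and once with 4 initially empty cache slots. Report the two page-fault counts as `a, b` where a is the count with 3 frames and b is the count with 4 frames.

10, 11

3 frames: F F F F F F F . . F F . . F → 10 faults.
4 frames: F F F F . . F F F F F F . F → 11 faults.
11 > 10: adding a frame increased faults — Belady's anomaly.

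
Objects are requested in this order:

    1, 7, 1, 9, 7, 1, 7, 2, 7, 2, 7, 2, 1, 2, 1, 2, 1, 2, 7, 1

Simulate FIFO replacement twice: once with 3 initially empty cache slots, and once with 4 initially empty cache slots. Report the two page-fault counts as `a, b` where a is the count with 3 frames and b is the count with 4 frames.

6, 4

3 frames: F F . F . . . F . . . . F . . . . . F . → 6 faults.
4 frames: F F . F . . . F . . . . . . . . . . . . → 4 faults.
4 < 6: adding a frame reduced faults, as is typical.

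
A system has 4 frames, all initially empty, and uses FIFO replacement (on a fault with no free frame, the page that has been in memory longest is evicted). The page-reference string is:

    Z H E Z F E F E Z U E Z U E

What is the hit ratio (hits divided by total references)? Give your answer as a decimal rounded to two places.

0.57

Z -> miss, frames (Z)
H -> miss, frames (Z H)
E -> miss, frames (Z H E)
Z -> hit
F -> miss, frames (Z H E F)
E -> hit
F -> hit
E -> hit
Z -> hit
U -> miss, evict Z, frames (H E F U)
E -> hit
Z -> miss, evict H, frames (E F U Z)
U -> hit
E -> hit
Hits: 8 of 14 references → 8/14 = 0.5714.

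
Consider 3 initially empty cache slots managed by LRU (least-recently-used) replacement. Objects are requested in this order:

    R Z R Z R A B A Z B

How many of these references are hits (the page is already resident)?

5

R -> fault, frames (R)
Z -> fault, frames (R Z)
R -> hit
Z -> hit
R -> hit
A -> fault, frames (Z R A)
B -> fault, evict Z, frames (R A B)
A -> hit
Z -> fault, evict R, frames (B A Z)
B -> hit
Hits: 5.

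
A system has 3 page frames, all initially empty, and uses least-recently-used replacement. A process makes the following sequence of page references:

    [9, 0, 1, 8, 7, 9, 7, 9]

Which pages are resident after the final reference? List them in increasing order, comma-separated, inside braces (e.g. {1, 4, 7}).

9 -> fault, frames [9]
0 -> fault, frames [9, 0]
1 -> fault, frames [9, 0, 1]
8 -> fault, evict 9, frames [0, 1, 8]
7 -> fault, evict 0, frames [1, 8, 7]
9 -> fault, evict 1, frames [8, 7, 9]
7 -> hit
9 -> hit

{7, 8, 9}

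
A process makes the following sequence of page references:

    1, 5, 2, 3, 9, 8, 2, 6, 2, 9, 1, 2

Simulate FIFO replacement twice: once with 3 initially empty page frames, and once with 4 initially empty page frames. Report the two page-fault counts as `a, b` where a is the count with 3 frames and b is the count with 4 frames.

11, 9

3 frames: F F F F F F F F . F F F → 11 faults.
4 frames: F F F F F F . F F . F . → 9 faults.
9 < 11: adding a frame reduced faults, as is typical.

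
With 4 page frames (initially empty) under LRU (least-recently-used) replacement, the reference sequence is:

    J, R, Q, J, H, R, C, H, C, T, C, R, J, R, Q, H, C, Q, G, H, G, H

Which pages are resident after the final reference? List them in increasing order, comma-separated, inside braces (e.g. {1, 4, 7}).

{C, G, H, Q}

J → miss, frames (J)
R → miss, frames (J R)
Q → miss, frames (J R Q)
J → hit
H → miss, frames (R Q J H)
R → hit
C → miss, evict Q, frames (J H R C)
H → hit
C → hit
T → miss, evict J, frames (R H C T)
C → hit
R → hit
J → miss, evict H, frames (T C R J)
R → hit
Q → miss, evict T, frames (C J R Q)
H → miss, evict C, frames (J R Q H)
C → miss, evict J, frames (R Q H C)
Q → hit
G → miss, evict R, frames (H C Q G)
H → hit
G → hit
H → hit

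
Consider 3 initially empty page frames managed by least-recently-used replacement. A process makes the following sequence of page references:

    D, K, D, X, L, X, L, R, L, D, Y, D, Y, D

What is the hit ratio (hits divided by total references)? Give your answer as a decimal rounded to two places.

0.50

D → miss, frames [D]
K → miss, frames [D, K]
D → hit
X → miss, frames [K, D, X]
L → miss, evict K, frames [D, X, L]
X → hit
L → hit
R → miss, evict D, frames [X, L, R]
L → hit
D → miss, evict X, frames [R, L, D]
Y → miss, evict R, frames [L, D, Y]
D → hit
Y → hit
D → hit
Hits: 7 of 14 references → 7/14 = 0.5000.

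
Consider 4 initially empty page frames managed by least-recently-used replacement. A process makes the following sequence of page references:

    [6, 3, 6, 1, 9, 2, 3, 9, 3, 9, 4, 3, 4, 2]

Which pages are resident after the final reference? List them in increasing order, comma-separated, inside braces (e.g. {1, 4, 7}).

6 → miss, frames (6)
3 → miss, frames (6 3)
6 → hit
1 → miss, frames (3 6 1)
9 → miss, frames (3 6 1 9)
2 → miss, evict 3, frames (6 1 9 2)
3 → miss, evict 6, frames (1 9 2 3)
9 → hit
3 → hit
9 → hit
4 → miss, evict 1, frames (2 3 9 4)
3 → hit
4 → hit
2 → hit

{2, 3, 4, 9}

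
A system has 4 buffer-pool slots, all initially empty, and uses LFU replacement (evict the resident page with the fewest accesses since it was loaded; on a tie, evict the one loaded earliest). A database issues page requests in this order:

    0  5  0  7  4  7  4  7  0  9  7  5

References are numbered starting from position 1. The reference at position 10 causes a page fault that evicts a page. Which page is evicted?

pos 1: 0 -> miss, frames (0)
pos 2: 5 -> miss, frames (0 5)
pos 3: 0 -> hit
pos 4: 7 -> miss, frames (0 5 7)
pos 5: 4 -> miss, frames (0 5 7 4)
pos 6: 7 -> hit
pos 7: 4 -> hit
pos 8: 7 -> hit
pos 9: 0 -> hit
pos 10: 9 -> miss, evict 5, frames (0 7 4 9)
At position 10, page 5 is evicted.

5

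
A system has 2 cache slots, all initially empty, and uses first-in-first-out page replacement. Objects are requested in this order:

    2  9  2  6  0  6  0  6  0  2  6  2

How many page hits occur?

6

2 -> fault, frames {2}
9 -> fault, frames {2,9}
2 -> hit
6 -> fault, evict 2, frames {9,6}
0 -> fault, evict 9, frames {6,0}
6 -> hit
0 -> hit
6 -> hit
0 -> hit
2 -> fault, evict 6, frames {0,2}
6 -> fault, evict 0, frames {2,6}
2 -> hit
Hits: 6.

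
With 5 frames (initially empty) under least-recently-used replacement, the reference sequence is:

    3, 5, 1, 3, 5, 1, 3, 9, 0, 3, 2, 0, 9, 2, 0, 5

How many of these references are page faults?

3: fault, frames {3}
5: fault, frames {3,5}
1: fault, frames {3,5,1}
3: hit
5: hit
1: hit
3: hit
9: fault, frames {5,1,3,9}
0: fault, frames {5,1,3,9,0}
3: hit
2: fault, evict 5, frames {1,9,0,3,2}
0: hit
9: hit
2: hit
0: hit
5: fault, evict 1, frames {3,9,2,0,5}
Page faults: 7.

7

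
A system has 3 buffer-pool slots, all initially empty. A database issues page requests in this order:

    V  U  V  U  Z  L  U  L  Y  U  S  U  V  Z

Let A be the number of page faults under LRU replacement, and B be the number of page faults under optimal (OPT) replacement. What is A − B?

1

Under LRU: F F . . F F . . F . F . F F → 8 faults.
Under OPT: F F . . F F . . F . F . . F → 7 faults.
A − B = 8 − 7 = 1.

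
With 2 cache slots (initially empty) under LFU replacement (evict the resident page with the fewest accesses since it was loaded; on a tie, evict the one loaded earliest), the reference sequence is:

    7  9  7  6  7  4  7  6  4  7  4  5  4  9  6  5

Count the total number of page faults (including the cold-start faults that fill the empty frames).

11

7: miss, frames (7)
9: miss, frames (7 9)
7: hit
6: miss, evict 9, frames (7 6)
7: hit
4: miss, evict 6, frames (7 4)
7: hit
6: miss, evict 4, frames (7 6)
4: miss, evict 6, frames (7 4)
7: hit
4: hit
5: miss, evict 4, frames (7 5)
4: miss, evict 5, frames (7 4)
9: miss, evict 4, frames (7 9)
6: miss, evict 9, frames (7 6)
5: miss, evict 6, frames (7 5)
Page faults: 11.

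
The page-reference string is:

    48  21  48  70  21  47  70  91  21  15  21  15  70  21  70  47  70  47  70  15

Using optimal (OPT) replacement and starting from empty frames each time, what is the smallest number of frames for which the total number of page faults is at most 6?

f=1: 20 faults
f=2: 10 faults
f=3: 7 faults
f=4: 6 faults
f=5: 6 faults
f=6: 6 faults
Smallest f with faults ≤ 6 is 4.

4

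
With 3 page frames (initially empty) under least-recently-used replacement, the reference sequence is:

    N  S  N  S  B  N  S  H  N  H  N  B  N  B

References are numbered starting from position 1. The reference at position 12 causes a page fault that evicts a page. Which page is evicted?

S

pos 1: N: miss, frames (N)
pos 2: S: miss, frames (N S)
pos 3: N: hit
pos 4: S: hit
pos 5: B: miss, frames (N S B)
pos 6: N: hit
pos 7: S: hit
pos 8: H: miss, evict B, frames (N S H)
pos 9: N: hit
pos 10: H: hit
pos 11: N: hit
pos 12: B: miss, evict S, frames (H N B)
At position 12, page S is evicted.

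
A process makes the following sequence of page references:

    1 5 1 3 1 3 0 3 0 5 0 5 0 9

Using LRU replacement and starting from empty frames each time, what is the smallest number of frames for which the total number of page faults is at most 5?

f=1: 14 faults
f=2: 6 faults
f=3: 6 faults
f=4: 5 faults
f=5: 5 faults
Smallest f with faults ≤ 5 is 4.

4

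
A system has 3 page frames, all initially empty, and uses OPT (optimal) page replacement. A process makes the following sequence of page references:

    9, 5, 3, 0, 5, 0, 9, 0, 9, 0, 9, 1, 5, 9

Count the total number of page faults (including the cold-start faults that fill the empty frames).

5

9 -> miss, frames {9}
5 -> miss, frames {9,5}
3 -> miss, frames {9,5,3}
0 -> miss, evict 3, frames {9,5,0}
5 -> hit
0 -> hit
9 -> hit
0 -> hit
9 -> hit
0 -> hit
9 -> hit
1 -> miss, evict 0, frames {9,5,1}
5 -> hit
9 -> hit
Page faults: 5.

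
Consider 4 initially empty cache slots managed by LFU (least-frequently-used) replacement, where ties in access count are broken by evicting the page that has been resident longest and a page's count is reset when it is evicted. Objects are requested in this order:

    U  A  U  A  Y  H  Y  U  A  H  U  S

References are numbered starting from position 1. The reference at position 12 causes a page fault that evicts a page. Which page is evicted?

pos 1: U -> fault, frames (U)
pos 2: A -> fault, frames (U A)
pos 3: U -> hit
pos 4: A -> hit
pos 5: Y -> fault, frames (U A Y)
pos 6: H -> fault, frames (U A Y H)
pos 7: Y -> hit
pos 8: U -> hit
pos 9: A -> hit
pos 10: H -> hit
pos 11: U -> hit
pos 12: S -> fault, evict Y, frames (U A H S)
At position 12, page Y is evicted.

Y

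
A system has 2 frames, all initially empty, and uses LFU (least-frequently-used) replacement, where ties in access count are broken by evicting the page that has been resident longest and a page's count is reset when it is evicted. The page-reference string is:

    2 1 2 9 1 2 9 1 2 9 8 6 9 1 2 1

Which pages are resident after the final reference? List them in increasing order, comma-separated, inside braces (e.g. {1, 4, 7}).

2 -> fault, frames [2]
1 -> fault, frames [2, 1]
2 -> hit
9 -> fault, evict 1, frames [2, 9]
1 -> fault, evict 9, frames [2, 1]
2 -> hit
9 -> fault, evict 1, frames [2, 9]
1 -> fault, evict 9, frames [2, 1]
2 -> hit
9 -> fault, evict 1, frames [2, 9]
8 -> fault, evict 9, frames [2, 8]
6 -> fault, evict 8, frames [2, 6]
9 -> fault, evict 6, frames [2, 9]
1 -> fault, evict 9, frames [2, 1]
2 -> hit
1 -> hit

{1, 2}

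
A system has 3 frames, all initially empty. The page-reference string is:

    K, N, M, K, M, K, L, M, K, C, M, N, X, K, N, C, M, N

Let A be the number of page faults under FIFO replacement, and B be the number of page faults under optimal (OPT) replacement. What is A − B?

Under FIFO: F F F . . . F . F F F F F F . F F F → 13 faults.
Under OPT: F F F . . . F . . F . F F . . F F . → 9 faults.
A − B = 13 − 9 = 4.

4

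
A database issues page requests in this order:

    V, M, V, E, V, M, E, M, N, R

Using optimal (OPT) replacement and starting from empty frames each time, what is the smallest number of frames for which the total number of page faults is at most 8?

f=1: 10 faults
f=2: 6 faults
f=3: 5 faults
f=4: 5 faults
f=5: 5 faults
Smallest f with faults ≤ 8 is 2.

2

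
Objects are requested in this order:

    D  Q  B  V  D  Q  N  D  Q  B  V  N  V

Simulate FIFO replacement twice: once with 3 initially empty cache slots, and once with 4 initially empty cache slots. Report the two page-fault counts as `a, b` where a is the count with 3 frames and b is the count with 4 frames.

3 frames: F F F F F F F . . F F . . → 9 faults.
4 frames: F F F F . . F F F F F F . → 10 faults.
10 > 9: adding a frame increased faults — Belady's anomaly.

9, 10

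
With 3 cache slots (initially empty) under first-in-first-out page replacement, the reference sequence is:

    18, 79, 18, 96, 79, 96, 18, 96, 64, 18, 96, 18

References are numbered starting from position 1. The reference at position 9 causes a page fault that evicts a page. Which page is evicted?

pos 1: 18 -> miss, frames (18)
pos 2: 79 -> miss, frames (18 79)
pos 3: 18 -> hit
pos 4: 96 -> miss, frames (18 79 96)
pos 5: 79 -> hit
pos 6: 96 -> hit
pos 7: 18 -> hit
pos 8: 96 -> hit
pos 9: 64 -> miss, evict 18, frames (79 96 64)
At position 9, page 18 is evicted.

18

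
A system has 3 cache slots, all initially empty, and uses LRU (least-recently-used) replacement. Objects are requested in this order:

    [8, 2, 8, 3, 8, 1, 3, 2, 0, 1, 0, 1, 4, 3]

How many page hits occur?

5

8 → miss, frames (8)
2 → miss, frames (8 2)
8 → hit
3 → miss, frames (2 8 3)
8 → hit
1 → miss, evict 2, frames (3 8 1)
3 → hit
2 → miss, evict 8, frames (1 3 2)
0 → miss, evict 1, frames (3 2 0)
1 → miss, evict 3, frames (2 0 1)
0 → hit
1 → hit
4 → miss, evict 2, frames (0 1 4)
3 → miss, evict 0, frames (1 4 3)
Hits: 5.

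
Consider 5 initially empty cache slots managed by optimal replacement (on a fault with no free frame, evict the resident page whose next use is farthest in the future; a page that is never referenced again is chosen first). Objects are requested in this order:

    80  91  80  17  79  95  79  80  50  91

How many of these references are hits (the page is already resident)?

80 -> fault, frames (80)
91 -> fault, frames (80 91)
80 -> hit
17 -> fault, frames (80 91 17)
79 -> fault, frames (80 91 17 79)
95 -> fault, frames (80 91 17 79 95)
79 -> hit
80 -> hit
50 -> fault, evict 95, frames (80 91 17 79 50)
91 -> hit
Hits: 4.

4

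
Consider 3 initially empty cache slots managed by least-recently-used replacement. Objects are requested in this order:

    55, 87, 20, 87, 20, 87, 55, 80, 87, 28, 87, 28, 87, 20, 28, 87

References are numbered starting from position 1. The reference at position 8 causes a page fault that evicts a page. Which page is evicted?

20

pos 1: 55 → miss, frames (55)
pos 2: 87 → miss, frames (55 87)
pos 3: 20 → miss, frames (55 87 20)
pos 4: 87 → hit
pos 5: 20 → hit
pos 6: 87 → hit
pos 7: 55 → hit
pos 8: 80 → miss, evict 20, frames (87 55 80)
At position 8, page 20 is evicted.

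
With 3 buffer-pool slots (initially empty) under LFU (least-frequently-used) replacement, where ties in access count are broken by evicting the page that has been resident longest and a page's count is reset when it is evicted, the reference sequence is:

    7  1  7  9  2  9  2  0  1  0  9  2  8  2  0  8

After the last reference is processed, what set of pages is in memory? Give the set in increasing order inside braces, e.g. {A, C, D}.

7 -> fault, frames [7]
1 -> fault, frames [7, 1]
7 -> hit
9 -> fault, frames [7, 1, 9]
2 -> fault, evict 1, frames [7, 9, 2]
9 -> hit
2 -> hit
0 -> fault, evict 7, frames [9, 2, 0]
1 -> fault, evict 0, frames [9, 2, 1]
0 -> fault, evict 1, frames [9, 2, 0]
9 -> hit
2 -> hit
8 -> fault, evict 0, frames [9, 2, 8]
2 -> hit
0 -> fault, evict 8, frames [9, 2, 0]
8 -> fault, evict 0, frames [9, 2, 8]

{2, 8, 9}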